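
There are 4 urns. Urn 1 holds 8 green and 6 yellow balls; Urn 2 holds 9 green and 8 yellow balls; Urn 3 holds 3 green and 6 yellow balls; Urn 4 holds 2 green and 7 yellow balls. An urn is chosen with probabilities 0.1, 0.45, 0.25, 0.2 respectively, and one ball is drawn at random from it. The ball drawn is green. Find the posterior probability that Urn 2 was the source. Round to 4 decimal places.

Posterior probability ≈ 0.5630

P(green|Urn 1) = 0.5714; P(green|Urn 2) = 0.5294; P(green|Urn 3) = 0.3333; P(green|Urn 4) = 0.2222.
Prior × likelihood for each source: 0.1·0.5714=0.05714, 0.45·0.5294=0.2382, 0.25·0.3333=0.08333, 0.2·0.2222=0.04444. Summing gives P(green) = 0.42316.
P(Urn 2 | green) = 0.2382 / 0.42316 = 0.5630.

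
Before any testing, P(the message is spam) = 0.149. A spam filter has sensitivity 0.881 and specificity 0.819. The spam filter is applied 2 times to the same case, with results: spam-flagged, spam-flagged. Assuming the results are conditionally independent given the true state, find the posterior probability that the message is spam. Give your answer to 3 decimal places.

With H the event that the message is spam, the joint likelihood of the observed sequence is P(data|H) = 0.881·0.881 = 0.77616 and P(data|¬H) = 0.181·0.181 = 0.032761.
Bayes: P(H|data) = 0.149·0.77616 / (0.149·0.77616 + 0.851·0.032761) = 0.11565/0.14353 = 0.8058.

Posterior P(H) ≈ 0.806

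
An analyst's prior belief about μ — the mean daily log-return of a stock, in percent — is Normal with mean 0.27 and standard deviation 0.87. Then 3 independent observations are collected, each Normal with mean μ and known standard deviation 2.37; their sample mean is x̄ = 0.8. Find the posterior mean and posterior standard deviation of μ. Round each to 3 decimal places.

Posterior mean ≈ 0.423; posterior SD ≈ 0.734

With known σ, the Normal prior is conjugate. Weight on the data is w = (n/σ²)/(n/σ² + 1/τ₀²) = 0.534102/(0.534102+1.32118) = 0.28788.
Posterior mean = w·x̄ + (1−w)·μ₀ = 0.28788·0.8 + 0.71212·0.27 = 0.423. Posterior variance = 1/(0.534102+1.32118) = 0.539002, so SD = 0.734.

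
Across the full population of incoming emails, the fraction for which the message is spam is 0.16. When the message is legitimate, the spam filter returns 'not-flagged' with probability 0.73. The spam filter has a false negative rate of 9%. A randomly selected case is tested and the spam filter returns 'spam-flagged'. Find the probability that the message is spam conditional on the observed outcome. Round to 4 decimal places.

Write H for 'the message is spam'. Prior odds H:¬H = 0.16/0.84 = 0.19048. For the 'spam-flagged' outcome, the likelihood ratio is 0.91/0.27 = 3.3704.
Posterior odds = 0.19048 × 3.3704 = 0.64198, so P(H|E) = 0.64198/(1+0.64198) = 0.3910.

P(H | E) ≈ 0.3910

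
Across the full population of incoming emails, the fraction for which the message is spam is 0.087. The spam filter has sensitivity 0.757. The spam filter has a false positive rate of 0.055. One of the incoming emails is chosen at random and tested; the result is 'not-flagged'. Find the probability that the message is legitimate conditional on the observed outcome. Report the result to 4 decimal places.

Write H for 'the message is spam'. Prior odds H:¬H = 0.087/0.913 = 0.095290. For the 'not-flagged' outcome, the likelihood ratio is 0.243/0.945 = 0.25714.
Posterior odds = 0.095290 × 0.25714 = 0.024503, so P(H|E) = 0.024503/(1+0.024503) = 0.0239. Then P(¬H|E) = 1 − 0.0239 = 0.9761.

P(¬H | E) ≈ 0.9761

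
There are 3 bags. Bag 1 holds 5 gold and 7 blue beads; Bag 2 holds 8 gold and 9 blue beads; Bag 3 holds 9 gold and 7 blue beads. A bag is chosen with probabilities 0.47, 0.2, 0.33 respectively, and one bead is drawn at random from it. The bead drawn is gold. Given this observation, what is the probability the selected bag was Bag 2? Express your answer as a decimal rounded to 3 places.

Posterior probability ≈ 0.198

P(gold|Bag 1) = 0.4167; P(gold|Bag 2) = 0.4706; P(gold|Bag 3) = 0.5625.
Prior × likelihood for each source: 0.47·0.4167=0.1958, 0.2·0.4706=0.09412, 0.33·0.5625=0.1856. Summing gives P(gold) = 0.47558.
P(Bag 2 | gold) = 0.09412 / 0.47558 = 0.198.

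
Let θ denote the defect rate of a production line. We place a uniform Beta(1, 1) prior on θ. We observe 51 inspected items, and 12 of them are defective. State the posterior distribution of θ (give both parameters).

Observing 12 successes and 39 failures updates Beta(1, 1) by adding the success and failure counts to the two shape parameters: α = 1+12 = 13, β = 1+39 = 40.

Posterior: Beta(13, 40)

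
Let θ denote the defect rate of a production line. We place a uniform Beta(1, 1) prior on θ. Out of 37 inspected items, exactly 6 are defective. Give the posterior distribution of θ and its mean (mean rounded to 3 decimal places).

Observing 6 successes and 31 failures updates Beta(1, 1) by adding the success and failure counts to the two shape parameters: α = 1+6 = 7, β = 1+31 = 32.
E[θ | data] = 7/(7+32) = 0.179.

Posterior: Beta(7, 32); mean ≈ 0.179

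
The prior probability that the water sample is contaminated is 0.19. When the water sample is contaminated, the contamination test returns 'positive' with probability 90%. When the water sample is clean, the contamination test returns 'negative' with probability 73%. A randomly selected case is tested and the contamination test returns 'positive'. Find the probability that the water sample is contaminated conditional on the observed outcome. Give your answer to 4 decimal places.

P(H | E) ≈ 0.4388

Let H be the event that the water sample is contaminated. P(H) = 0.19, so P(¬H) = 0.81. With E the 'positive' result, P(E|H) = 0.9 and P(E|¬H) = 0.27.
P(E) = 0.9·0.19 + 0.27·0.81 = 0.17100 + 0.21870 = 0.38970.
By Bayes' theorem, P(H|E) = 0.17100 / 0.38970 = 0.4388.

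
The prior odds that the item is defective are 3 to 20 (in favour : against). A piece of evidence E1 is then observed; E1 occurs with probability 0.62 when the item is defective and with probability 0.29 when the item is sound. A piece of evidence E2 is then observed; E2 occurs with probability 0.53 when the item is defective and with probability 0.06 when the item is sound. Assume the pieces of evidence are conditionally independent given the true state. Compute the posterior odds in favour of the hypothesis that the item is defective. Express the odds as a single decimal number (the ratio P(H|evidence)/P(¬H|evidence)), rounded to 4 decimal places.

Posterior odds ≈ 2.8328

Prior odds = 3/20 = 0.15000.
Likelihood ratio for E1 = 0.62/0.29 = 2.1379.
Likelihood ratio for E2 = 0.53/0.06 = 8.8333.
Posterior odds = prior odds × LR₁ × LR₂ = 2.8328.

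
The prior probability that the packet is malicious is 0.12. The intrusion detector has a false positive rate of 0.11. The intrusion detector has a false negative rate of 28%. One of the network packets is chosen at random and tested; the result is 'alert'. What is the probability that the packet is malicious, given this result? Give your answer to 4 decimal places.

Write H for 'the packet is malicious'. Prior odds H:¬H = 0.12/0.88 = 0.13636. For the 'alert' outcome, the likelihood ratio is 0.72/0.11 = 6.5455.
Posterior odds = 0.13636 × 6.5455 = 0.89256, so P(H|E) = 0.89256/(1+0.89256) = 0.4716.

P(H | E) ≈ 0.4716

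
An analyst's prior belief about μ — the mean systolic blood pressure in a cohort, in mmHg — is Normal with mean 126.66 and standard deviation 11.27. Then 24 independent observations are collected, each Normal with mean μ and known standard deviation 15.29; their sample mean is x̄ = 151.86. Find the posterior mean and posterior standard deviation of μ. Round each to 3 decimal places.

Posterior mean ≈ 150.065; posterior SD ≈ 3.008

Prior precision 1/τ₀² = 1/11.27² = 0.00787322; data precision n/σ² = 24/15.29² = 0.102659.
Posterior precision = 0.00787322 + 0.102659 = 0.110532, giving posterior SD = 1/√0.110532 = 3.008.
Posterior mean = (0.00787322·126.66 + 0.102659·151.86) / 0.110532 = 150.065.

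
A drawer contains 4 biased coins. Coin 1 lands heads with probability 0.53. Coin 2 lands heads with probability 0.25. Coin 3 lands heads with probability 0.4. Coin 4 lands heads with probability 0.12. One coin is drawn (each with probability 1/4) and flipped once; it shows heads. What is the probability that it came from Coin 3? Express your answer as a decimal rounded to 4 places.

P(heads|C1) = 0.53; P(heads|C2) = 0.25; P(heads|C3) = 0.4; P(heads|C4) = 0.12.
Prior × likelihood for each source: 0.25·0.53=0.1325, 0.25·0.25=0.06250, 0.25·0.4=0.1000, 0.25·0.12=0.03000. Summing gives P(heads) = 0.32500.
P(Coin 3 | heads) = 0.1000 / 0.32500 = 0.3077.

Posterior probability ≈ 0.3077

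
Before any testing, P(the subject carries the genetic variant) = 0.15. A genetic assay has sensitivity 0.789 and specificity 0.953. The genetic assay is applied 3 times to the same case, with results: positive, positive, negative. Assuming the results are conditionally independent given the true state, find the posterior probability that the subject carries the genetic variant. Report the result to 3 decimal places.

Let H be the event that the subject carries the genetic variant; start with P(H) = 0.15. P('positive'|H) = 0.789, P('positive'|¬H) = 0.047.
Update on result 1 ('positive'): P(H) ← 0.789·0.1500 / (0.789·0.1500 + 0.047·0.8500) = 0.11835/0.15830 = 0.7476.
Update on result 2 ('positive'): P(H) ← 0.789·0.7476 / (0.789·0.7476 + 0.047·0.2524) = 0.58988/0.60174 = 0.9803.
Update on result 3 ('negative'): P(H) ← 0.211·0.9803 / (0.211·0.9803 + 0.953·0.0197) = 0.20684/0.22563 = 0.9167.

Posterior P(H) ≈ 0.917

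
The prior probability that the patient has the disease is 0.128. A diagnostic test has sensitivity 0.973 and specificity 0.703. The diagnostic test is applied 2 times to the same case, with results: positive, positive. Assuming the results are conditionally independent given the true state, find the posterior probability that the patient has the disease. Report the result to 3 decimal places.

Let H be the event that the patient has the disease; start with P(H) = 0.128. P('positive'|H) = 0.973, P('positive'|¬H) = 0.297.
Update on result 1 ('positive'): P(H) ← 0.973·0.1280 / (0.973·0.1280 + 0.297·0.8720) = 0.12454/0.38353 = 0.3247.
Update on result 2 ('positive'): P(H) ← 0.973·0.3247 / (0.973·0.3247 + 0.297·0.6753) = 0.31596/0.51652 = 0.6117.

Posterior P(H) ≈ 0.612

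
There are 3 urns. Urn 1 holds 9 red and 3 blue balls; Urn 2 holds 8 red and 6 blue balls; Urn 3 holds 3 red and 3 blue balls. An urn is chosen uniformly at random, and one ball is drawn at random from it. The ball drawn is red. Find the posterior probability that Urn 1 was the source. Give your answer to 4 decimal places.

P(red|Urn 1) = 0.75; P(red|Urn 2) = 0.5714; P(red|Urn 3) = 0.5.
Prior × likelihood for each source: 0.333333·0.75=0.2500, 0.333333·0.5714=0.1905, 0.333333·0.5=0.1667. Summing gives P(red) = 0.60714.
P(Urn 1 | red) = 0.2500 / 0.60714 = 0.4118.

Posterior probability ≈ 0.4118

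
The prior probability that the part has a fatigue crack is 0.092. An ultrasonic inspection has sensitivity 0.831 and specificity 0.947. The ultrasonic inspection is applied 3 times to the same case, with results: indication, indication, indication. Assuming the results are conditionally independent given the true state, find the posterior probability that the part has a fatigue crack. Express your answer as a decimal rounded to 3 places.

With H the event that the part has a fatigue crack, the joint likelihood of the observed sequence is P(data|H) = 0.831·0.831·0.831 = 0.57386 and P(data|¬H) = 0.053·0.053·0.053 = 0.00014888.
Bayes: P(H|data) = 0.092·0.57386 / (0.092·0.57386 + 0.908·0.00014888) = 0.052795/0.052930 = 0.9974.

Posterior P(H) ≈ 0.997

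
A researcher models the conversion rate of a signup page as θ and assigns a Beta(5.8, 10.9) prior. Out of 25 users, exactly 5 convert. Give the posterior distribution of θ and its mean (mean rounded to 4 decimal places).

Posterior: Beta(10.8, 30.9); mean ≈ 0.2590

The binomial likelihood is conjugate to the Beta prior: with 5 successes and 20 failures, the posterior is Beta(5.8+5, 10.9+20) = Beta(10.8, 30.9).
Posterior mean = α/(α+β) = 10.8/41.7 = 0.2590.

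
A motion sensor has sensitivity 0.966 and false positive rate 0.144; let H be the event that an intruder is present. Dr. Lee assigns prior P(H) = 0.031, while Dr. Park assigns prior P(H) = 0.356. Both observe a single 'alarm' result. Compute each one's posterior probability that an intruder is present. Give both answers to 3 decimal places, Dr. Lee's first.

The likelihood ratio for an 'alarm' result is 0.966/0.144 = 6.7083.
Dr. Lee: prior odds 0.031/0.969 = 0.031992; posterior odds 0.21461; posterior probability 0.177.
Dr. Park: prior odds 0.356/0.644 = 0.55280; posterior odds 3.7083; posterior probability 0.788.

Dr. Lee: 0.177; Dr. Park: 0.788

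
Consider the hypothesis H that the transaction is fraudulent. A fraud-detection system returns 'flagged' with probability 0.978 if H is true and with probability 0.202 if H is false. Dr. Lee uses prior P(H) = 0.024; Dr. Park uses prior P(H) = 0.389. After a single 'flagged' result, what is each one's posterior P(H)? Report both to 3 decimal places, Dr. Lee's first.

Dr. Lee: 0.106; Dr. Park: 0.755

P('+'|H) = 0.978, P('+'|¬H) = 0.202.
Dr. Lee: numerator 0.978·0.024 = 0.023472; evidence = 0.023472+0.202·0.976 = 0.22062; posterior = 0.106.
Dr. Park: numerator 0.978·0.389 = 0.38044; evidence = 0.38044+0.202·0.611 = 0.50386; posterior = 0.755.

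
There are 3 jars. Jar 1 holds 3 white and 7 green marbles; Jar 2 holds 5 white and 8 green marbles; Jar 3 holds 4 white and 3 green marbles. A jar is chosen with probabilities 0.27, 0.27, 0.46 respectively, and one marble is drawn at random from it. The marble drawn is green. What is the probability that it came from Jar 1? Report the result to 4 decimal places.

Tabulate prior·likelihood by source: [1] prior 0.27, lik 0.7, product 0.1890; [2] prior 0.27, lik 0.6154, product 0.1662; [3] prior 0.46, lik 0.4286, product 0.1971.
Normalizing constant = 0.55230; the posterior for Jar 1 is its product over the sum, 0.1890/0.55230 = 0.3422.

Posterior probability ≈ 0.3422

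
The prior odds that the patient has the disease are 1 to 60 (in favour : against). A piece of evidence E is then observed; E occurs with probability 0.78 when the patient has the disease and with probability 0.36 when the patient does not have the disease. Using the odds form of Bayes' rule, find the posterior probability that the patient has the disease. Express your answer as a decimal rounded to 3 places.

Prior odds = 1/60 = 0.016667.
Likelihood ratio for E = 0.78/0.36 = 2.1667.
Posterior odds = prior odds × LR = 0.036111.
Posterior probability = odds/(1+odds) = 0.036111/1.0361 = 0.035.

Posterior probability ≈ 0.035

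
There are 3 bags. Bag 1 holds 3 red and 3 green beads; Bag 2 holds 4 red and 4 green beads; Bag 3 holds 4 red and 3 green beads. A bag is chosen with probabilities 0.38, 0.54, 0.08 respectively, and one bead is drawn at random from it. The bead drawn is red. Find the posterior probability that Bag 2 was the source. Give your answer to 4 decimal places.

Posterior probability ≈ 0.5339

P(red|Bag 1) = 0.5; P(red|Bag 2) = 0.5; P(red|Bag 3) = 0.5714.
Prior × likelihood for each source: 0.38·0.5=0.1900, 0.54·0.5=0.2700, 0.08·0.5714=0.04571. Summing gives P(red) = 0.50571.
P(Bag 2 | red) = 0.2700 / 0.50571 = 0.5339.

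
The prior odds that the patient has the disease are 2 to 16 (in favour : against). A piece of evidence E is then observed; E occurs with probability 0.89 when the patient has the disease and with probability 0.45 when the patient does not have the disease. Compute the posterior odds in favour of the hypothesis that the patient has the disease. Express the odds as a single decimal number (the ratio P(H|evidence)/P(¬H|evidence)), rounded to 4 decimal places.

Posterior odds ≈ 0.2472

Prior odds = 2/16 = 0.12500.
Likelihood ratio for E = 0.89/0.45 = 1.9778.
Posterior odds = prior odds × LR = 0.24722.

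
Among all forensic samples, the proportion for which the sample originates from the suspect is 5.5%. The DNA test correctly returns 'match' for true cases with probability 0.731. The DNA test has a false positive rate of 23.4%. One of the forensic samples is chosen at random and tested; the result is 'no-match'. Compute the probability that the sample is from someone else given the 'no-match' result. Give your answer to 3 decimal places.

Write H for 'the sample originates from the suspect'. Prior odds H:¬H = 0.055/0.945 = 0.058201. For the 'no-match' outcome, the likelihood ratio is 0.269/0.766 = 0.35117.
Posterior odds = 0.058201 × 0.35117 = 0.020439, so P(H|E) = 0.020439/(1+0.020439) = 0.020. Then P(¬H|E) = 1 − 0.020 = 0.980.

P(¬H | E) ≈ 0.980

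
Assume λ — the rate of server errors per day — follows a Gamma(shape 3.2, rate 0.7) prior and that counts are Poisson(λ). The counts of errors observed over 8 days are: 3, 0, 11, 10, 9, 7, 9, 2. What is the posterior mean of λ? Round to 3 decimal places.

Posterior mean ≈ 6.230

Total count ∑xᵢ = 51 over n = 8 days.
Gamma is conjugate to the Poisson likelihood: posterior is Gamma(shape = 3.2+51 = 54.2, rate = 0.7+8 = 8.7).
E[λ | data] = 54.2/8.7 = 6.230.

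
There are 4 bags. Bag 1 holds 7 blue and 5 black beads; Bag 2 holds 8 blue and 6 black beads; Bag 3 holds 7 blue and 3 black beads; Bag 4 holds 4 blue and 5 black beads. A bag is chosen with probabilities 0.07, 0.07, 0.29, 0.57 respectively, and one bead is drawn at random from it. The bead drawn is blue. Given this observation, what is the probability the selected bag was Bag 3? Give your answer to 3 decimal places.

Tabulate prior·likelihood by source: [1] prior 0.07, lik 0.5833, product 0.04083; [2] prior 0.07, lik 0.5714, product 0.04000; [3] prior 0.29, lik 0.7, product 0.2030; [4] prior 0.57, lik 0.4444, product 0.2533.
Normalizing constant = 0.53717; the posterior for Bag 3 is its product over the sum, 0.2030/0.53717 = 0.378.

Posterior probability ≈ 0.378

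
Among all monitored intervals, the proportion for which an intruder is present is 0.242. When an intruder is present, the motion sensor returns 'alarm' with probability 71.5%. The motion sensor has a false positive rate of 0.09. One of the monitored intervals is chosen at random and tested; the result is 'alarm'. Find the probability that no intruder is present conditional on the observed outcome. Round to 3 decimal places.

Write H for 'an intruder is present'. Prior odds H:¬H = 0.242/0.758 = 0.31926. For the 'alarm' outcome, the likelihood ratio is 0.715/0.09 = 7.9444.
Posterior odds = 0.31926 × 7.9444 = 2.5364, so P(H|E) = 2.5364/(1+2.5364) = 0.717. Then P(¬H|E) = 1 − 0.717 = 0.283.

P(¬H | E) ≈ 0.283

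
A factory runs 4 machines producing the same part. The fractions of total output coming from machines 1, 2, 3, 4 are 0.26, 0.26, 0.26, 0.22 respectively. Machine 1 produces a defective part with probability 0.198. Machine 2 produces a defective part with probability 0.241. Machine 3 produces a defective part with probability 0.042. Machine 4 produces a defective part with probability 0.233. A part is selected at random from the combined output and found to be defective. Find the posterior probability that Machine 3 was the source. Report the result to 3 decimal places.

Posterior probability ≈ 0.062

Tabulate prior·likelihood by source: [1] prior 0.26, lik 0.198, product 0.05148; [2] prior 0.26, lik 0.241, product 0.06266; [3] prior 0.26, lik 0.042, product 0.01092; [4] prior 0.22, lik 0.233, product 0.05126.
Normalizing constant = 0.17632; the posterior for Machine 3 is its product over the sum, 0.01092/0.17632 = 0.062.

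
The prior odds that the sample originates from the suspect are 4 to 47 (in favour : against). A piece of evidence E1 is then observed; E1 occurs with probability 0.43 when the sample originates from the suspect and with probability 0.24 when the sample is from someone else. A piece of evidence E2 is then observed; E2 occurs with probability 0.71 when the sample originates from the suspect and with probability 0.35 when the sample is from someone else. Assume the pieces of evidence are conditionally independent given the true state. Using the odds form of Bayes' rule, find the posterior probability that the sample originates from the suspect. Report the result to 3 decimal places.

Prior odds = 4/47 = 0.085106.
Likelihood ratio for E1 = 0.43/0.24 = 1.7917.
Likelihood ratio for E2 = 0.71/0.35 = 2.0286.
Posterior odds = prior odds × LR₁ × LR₂ = 0.30932.
Posterior probability = odds/(1+odds) = 0.30932/1.3093 = 0.236.

Posterior probability ≈ 0.236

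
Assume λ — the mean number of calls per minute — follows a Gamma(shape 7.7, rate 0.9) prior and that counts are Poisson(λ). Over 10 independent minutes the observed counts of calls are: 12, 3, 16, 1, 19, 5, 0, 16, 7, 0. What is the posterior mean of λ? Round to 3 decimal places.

Posterior mean ≈ 7.954

The Poisson likelihood adds the total count to the shape and the number of exposure periods to the rate. Here ∑xᵢ = 79 and n = 10, so shape 7.7→86.7 and rate 0.9→10.9.
Posterior mean = shape/rate = 86.7/10.9 = 7.954.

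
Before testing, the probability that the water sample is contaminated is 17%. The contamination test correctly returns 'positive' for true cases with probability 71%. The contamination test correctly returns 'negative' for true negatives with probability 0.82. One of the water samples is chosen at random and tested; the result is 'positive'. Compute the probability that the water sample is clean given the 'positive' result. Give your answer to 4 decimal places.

Write H for 'the water sample is contaminated'. Prior odds H:¬H = 0.17/0.83 = 0.20482. For the 'positive' outcome, the likelihood ratio is 0.71/0.18 = 3.9444.
Posterior odds = 0.20482 × 3.9444 = 0.80790, so P(H|E) = 0.80790/(1+0.80790) = 0.4469. Then P(¬H|E) = 1 − 0.4469 = 0.5531.

P(¬H | E) ≈ 0.5531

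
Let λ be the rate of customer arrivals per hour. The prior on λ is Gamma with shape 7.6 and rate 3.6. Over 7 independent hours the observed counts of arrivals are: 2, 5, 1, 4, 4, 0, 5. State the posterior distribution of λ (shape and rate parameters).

Posterior: Gamma(shape=28.6, rate=10.6)

The Poisson likelihood adds the total count to the shape and the number of exposure periods to the rate. Here ∑xᵢ = 21 and n = 7, so shape 7.6→28.6 and rate 3.6→10.6.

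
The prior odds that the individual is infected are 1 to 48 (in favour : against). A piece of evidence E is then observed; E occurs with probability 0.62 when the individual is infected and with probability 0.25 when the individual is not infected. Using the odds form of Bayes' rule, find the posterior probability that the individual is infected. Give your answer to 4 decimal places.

Posterior probability ≈ 0.0491

Prior odds = 1/48 = 0.020833. In log-odds, ln(0.020833) = -3.8712.
Add log likelihood ratio: ln(2.4800) = 0.90826.
Posterior log-odds = -2.9629, so posterior odds = exp(-2.9629) = 0.051667. Converting, P(H|E) = 0.051667/1.0517 = 0.0491.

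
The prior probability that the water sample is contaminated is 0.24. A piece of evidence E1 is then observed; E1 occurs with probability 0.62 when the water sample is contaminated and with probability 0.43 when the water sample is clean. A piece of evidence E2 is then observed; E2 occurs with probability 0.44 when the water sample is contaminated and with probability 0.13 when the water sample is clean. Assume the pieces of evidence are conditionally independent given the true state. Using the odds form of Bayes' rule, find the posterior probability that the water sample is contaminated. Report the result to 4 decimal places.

Posterior probability ≈ 0.6065

Prior odds = 0.24/(1−0.24) = 0.31579. In log-odds, ln(0.31579) = -1.1527.
Add log likelihood ratios: ln(1.4419) + ln(3.3846) = 1.5852.
Posterior log-odds = 0.43250, so posterior odds = exp(0.43250) = 1.5411. Converting, P(H|E) = 1.5411/2.5411 = 0.6065.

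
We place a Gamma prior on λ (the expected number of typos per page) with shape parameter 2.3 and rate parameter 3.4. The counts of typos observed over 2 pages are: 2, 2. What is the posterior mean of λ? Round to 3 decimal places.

Total count ∑xᵢ = 4 over n = 2 pages.
Gamma is conjugate to the Poisson likelihood: posterior is Gamma(shape = 2.3+4 = 6.3, rate = 3.4+2 = 5.4).
Posterior mean = shape/rate = 6.3/5.4 = 1.167.

Posterior mean ≈ 1.167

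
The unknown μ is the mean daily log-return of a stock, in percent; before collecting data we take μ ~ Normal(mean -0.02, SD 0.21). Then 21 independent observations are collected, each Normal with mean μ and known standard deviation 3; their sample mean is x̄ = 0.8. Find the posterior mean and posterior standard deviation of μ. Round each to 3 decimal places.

Posterior mean ≈ 0.057; posterior SD ≈ 0.200

Prior precision 1/τ₀² = 1/0.21² = 22.6757; data precision n/σ² = 21/3² = 2.33333.
Posterior precision = 22.6757 + 2.33333 = 25.0091, giving posterior SD = 1/√25.0091 = 0.200.
Posterior mean = (22.6757·-0.02 + 2.33333·0.8) / 25.0091 = 0.057.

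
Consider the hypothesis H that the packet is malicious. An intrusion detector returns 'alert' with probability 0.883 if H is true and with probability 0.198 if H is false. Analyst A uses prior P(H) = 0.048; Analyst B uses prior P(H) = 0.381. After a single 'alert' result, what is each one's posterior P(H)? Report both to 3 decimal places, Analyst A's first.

The likelihood ratio for an 'alert' result is 0.883/0.198 = 4.4596.
Analyst A: prior odds 0.048/0.952 = 0.050420; posterior odds 0.22485; posterior probability 0.184.
Analyst B: prior odds 0.381/0.619 = 0.61551; posterior odds 2.7449; posterior probability 0.733.

Analyst A: 0.184; Analyst B: 0.733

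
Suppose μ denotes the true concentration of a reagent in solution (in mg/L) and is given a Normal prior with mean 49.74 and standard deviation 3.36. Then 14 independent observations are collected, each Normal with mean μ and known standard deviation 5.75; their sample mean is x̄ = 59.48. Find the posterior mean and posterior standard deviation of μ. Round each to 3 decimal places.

Posterior mean ≈ 57.795; posterior SD ≈ 1.398

With known σ, the Normal prior is conjugate. Weight on the data is w = (n/σ²)/(n/σ² + 1/τ₀²) = 0.423440/(0.423440+0.0885771) = 0.82700.
Posterior mean = w·x̄ + (1−w)·μ₀ = 0.82700·59.48 + 0.17300·49.74 = 57.795. Posterior variance = 1/(0.423440+0.0885771) = 1.95306, so SD = 1.398.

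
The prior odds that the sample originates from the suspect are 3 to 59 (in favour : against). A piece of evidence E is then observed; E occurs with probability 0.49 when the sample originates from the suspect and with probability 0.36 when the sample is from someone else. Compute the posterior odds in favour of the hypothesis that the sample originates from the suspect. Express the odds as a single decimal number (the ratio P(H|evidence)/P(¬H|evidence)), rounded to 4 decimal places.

Prior odds = 3/59 = 0.050847.
Likelihood ratio for E = 0.49/0.36 = 1.3611.
Posterior odds = prior odds × LR = 0.069209.

Posterior odds ≈ 0.0692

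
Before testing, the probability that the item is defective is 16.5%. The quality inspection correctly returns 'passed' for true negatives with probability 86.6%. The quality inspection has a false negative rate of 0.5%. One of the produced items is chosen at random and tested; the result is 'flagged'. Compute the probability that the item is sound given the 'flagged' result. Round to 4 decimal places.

P(¬H | E) ≈ 0.4053

Let H be the event that the item is defective. P(H) = 0.165, so P(¬H) = 0.835. With E the 'flagged' result, P(E|H) = 0.995 and P(E|¬H) = 0.134.
P(E) = 0.995·0.165 + 0.134·0.835 = 0.16418 + 0.11189 = 0.27607.
By Bayes' theorem, P(H|E) = 0.16418 / 0.27607 = 0.5947. Hence P(¬H|E) = 1 − 0.5947 = 0.4053.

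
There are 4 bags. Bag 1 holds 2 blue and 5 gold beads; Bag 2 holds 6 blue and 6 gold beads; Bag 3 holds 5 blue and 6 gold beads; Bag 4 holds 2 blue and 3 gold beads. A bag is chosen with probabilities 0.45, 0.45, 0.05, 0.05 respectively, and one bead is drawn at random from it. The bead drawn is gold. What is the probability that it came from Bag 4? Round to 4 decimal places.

Posterior probability ≈ 0.0497

Tabulate prior·likelihood by source: [1] prior 0.45, lik 0.7143, product 0.3214; [2] prior 0.45, lik 0.5, product 0.2250; [3] prior 0.05, lik 0.5455, product 0.02727; [4] prior 0.05, lik 0.6, product 0.03000.
Normalizing constant = 0.60370; the posterior for Bag 4 is its product over the sum, 0.03000/0.60370 = 0.0497.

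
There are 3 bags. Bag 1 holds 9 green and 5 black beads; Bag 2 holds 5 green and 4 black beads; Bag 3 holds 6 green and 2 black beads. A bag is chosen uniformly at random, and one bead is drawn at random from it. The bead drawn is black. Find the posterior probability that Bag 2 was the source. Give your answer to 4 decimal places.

Posterior probability ≈ 0.4226

Tabulate prior·likelihood by source: [1] prior 0.333333, lik 0.3571, product 0.1190; [2] prior 0.333333, lik 0.4444, product 0.1481; [3] prior 0.333333, lik 0.25, product 0.08333.
Normalizing constant = 0.35053; the posterior for Bag 2 is its product over the sum, 0.1481/0.35053 = 0.4226.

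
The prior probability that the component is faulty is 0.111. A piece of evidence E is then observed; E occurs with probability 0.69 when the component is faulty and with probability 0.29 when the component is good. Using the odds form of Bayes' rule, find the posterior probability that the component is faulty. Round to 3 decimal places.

Prior odds = 0.111/(1−0.111) = 0.12486. In log-odds, ln(0.12486) = -2.0806.
Add log likelihood ratio: ln(2.3793) = 0.86681.
Posterior log-odds = -1.2138, so posterior odds = exp(-1.2138) = 0.29708. Converting, P(H|E) = 0.29708/1.2971 = 0.229.

Posterior probability ≈ 0.229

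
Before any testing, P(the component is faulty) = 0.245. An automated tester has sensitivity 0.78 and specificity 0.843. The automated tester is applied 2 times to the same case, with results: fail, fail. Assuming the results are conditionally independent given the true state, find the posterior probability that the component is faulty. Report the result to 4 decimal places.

Let H be the event that the component is faulty; start with P(H) = 0.245. P('fail'|H) = 0.78, P('fail'|¬H) = 0.157.
Update on result 1 ('fail'): P(H) ← 0.78·0.2450 / (0.78·0.2450 + 0.157·0.7550) = 0.19110/0.30963 = 0.6172.
Update on result 2 ('fail'): P(H) ← 0.78·0.6172 / (0.78·0.6172 + 0.157·0.3828) = 0.48140/0.54150 = 0.8890.

Posterior P(H) ≈ 0.8890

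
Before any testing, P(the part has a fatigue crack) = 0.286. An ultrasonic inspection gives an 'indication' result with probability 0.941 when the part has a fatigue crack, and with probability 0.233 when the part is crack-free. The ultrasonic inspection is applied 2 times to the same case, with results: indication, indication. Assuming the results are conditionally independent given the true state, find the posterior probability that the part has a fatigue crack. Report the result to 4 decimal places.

Let H be the event that the part has a fatigue crack; start with P(H) = 0.286. P('indication'|H) = 0.941, P('indication'|¬H) = 0.233.
Update on result 1 ('indication'): P(H) ← 0.941·0.2860 / (0.941·0.2860 + 0.233·0.7140) = 0.26913/0.43549 = 0.6180.
Update on result 2 ('indication'): P(H) ← 0.941·0.6180 / (0.941·0.6180 + 0.233·0.3820) = 0.58153/0.67053 = 0.8673.

Posterior P(H) ≈ 0.8673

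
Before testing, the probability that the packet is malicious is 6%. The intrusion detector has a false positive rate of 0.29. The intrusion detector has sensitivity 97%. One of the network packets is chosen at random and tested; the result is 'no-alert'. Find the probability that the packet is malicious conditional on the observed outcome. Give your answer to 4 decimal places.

P(H | E) ≈ 0.0027

Let H be the event that the packet is malicious. P(H) = 0.06, so P(¬H) = 0.94. With E the 'no-alert' result, P(E|H) = 0.03 and P(E|¬H) = 0.71.
P(E) = 0.03·0.06 + 0.71·0.94 = 0.0018000 + 0.66740 = 0.66920.
By Bayes' theorem, P(H|E) = 0.0018000 / 0.66920 = 0.0027.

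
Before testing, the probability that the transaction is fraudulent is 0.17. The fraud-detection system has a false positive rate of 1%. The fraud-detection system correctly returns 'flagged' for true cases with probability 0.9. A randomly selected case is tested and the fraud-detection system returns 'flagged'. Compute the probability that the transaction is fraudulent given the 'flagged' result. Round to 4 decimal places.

Let H be the event that the transaction is fraudulent. P(H) = 0.17, so P(¬H) = 0.83. With E the 'flagged' result, P(E|H) = 0.9 and P(E|¬H) = 0.01.
P(E) = 0.9·0.17 + 0.01·0.83 = 0.15300 + 0.0083000 = 0.16130.
By Bayes' theorem, P(H|E) = 0.15300 / 0.16130 = 0.9485.

P(H | E) ≈ 0.9485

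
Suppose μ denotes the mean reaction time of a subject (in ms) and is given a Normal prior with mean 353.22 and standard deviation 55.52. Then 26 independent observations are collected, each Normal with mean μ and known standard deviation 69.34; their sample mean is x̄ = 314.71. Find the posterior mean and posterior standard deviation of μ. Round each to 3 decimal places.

Posterior mean ≈ 316.890; posterior SD ≈ 13.208

With known σ, the Normal prior is conjugate. Weight on the data is w = (n/σ²)/(n/σ² + 1/τ₀²) = 0.00540761/(0.00540761+0.00032442) = 0.94340.
Posterior mean = w·x̄ + (1−w)·μ₀ = 0.94340·314.71 + 0.056597·353.22 = 316.890. Posterior variance = 1/(0.00540761+0.00032442) = 174.458, so SD = 13.208.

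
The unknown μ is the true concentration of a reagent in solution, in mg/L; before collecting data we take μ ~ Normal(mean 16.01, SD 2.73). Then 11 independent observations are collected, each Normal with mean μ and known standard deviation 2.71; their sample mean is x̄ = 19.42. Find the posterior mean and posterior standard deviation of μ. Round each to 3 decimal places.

Posterior mean ≈ 19.140; posterior SD ≈ 0.783

Prior precision 1/τ₀² = 1/2.73² = 0.134176; data precision n/σ² = 11/2.71² = 1.49780.
Posterior precision = 0.134176 + 1.49780 = 1.63198, giving posterior SD = 1/√1.63198 = 0.783.
Posterior mean = (0.134176·16.01 + 1.49780·19.42) / 1.63198 = 19.140.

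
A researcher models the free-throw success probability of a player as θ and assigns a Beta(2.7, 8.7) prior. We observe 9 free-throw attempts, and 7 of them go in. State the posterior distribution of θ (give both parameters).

Posterior: Beta(9.7, 10.7)

Observing 7 successes and 2 failures updates Beta(2.7, 8.7) by adding the success and failure counts to the two shape parameters: α = 2.7+7 = 9.7, β = 8.7+2 = 10.7.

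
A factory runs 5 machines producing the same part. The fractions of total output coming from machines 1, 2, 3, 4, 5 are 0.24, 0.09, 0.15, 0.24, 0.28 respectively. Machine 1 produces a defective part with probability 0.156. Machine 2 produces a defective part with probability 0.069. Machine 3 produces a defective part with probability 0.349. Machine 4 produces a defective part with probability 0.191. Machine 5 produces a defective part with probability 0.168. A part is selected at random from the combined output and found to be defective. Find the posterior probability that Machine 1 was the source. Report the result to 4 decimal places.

Posterior probability ≈ 0.1982

P(defective|M1) = 0.156; P(defective|M2) = 0.069; P(defective|M3) = 0.349; P(defective|M4) = 0.191; P(defective|M5) = 0.168.
Prior × likelihood for each source: 0.24·0.156=0.03744, 0.09·0.069=0.006210, 0.15·0.349=0.05235, 0.24·0.191=0.04584, 0.28·0.168=0.04704. Summing gives P(defective) = 0.18888.
P(Machine 1 | defective) = 0.03744 / 0.18888 = 0.1982.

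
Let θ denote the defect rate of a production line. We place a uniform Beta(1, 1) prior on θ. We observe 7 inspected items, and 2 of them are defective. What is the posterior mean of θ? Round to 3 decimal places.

The binomial likelihood is conjugate to the Beta prior: with 2 successes and 5 failures, the posterior is Beta(1+2, 1+5) = Beta(3, 6).
E[θ | data] = 3/(3+6) = 0.333.

Posterior mean ≈ 0.333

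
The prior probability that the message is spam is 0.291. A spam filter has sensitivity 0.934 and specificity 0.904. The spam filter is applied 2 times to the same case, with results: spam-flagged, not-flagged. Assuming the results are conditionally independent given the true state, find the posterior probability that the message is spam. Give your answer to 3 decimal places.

Posterior P(H) ≈ 0.226

With H the event that the message is spam, the joint likelihood of the observed sequence is P(data|H) = 0.934·0.066 = 0.061644 and P(data|¬H) = 0.096·0.904 = 0.086784.
Bayes: P(H|data) = 0.291·0.061644 / (0.291·0.061644 + 0.709·0.086784) = 0.017938/0.079468 = 0.2257.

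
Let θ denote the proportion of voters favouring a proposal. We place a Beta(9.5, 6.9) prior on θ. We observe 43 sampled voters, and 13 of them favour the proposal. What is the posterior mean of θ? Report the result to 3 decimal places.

Posterior mean ≈ 0.379

The binomial likelihood is conjugate to the Beta prior: with 13 successes and 30 failures, the posterior is Beta(9.5+13, 6.9+30) = Beta(22.5, 36.9).
Posterior mean = α/(α+β) = 22.5/59.4 = 0.379.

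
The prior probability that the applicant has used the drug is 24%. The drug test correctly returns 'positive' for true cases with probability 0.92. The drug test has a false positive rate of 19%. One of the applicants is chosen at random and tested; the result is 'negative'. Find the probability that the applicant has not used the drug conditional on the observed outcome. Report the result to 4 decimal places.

Let H be the event that the applicant has used the drug. P(H) = 0.24, so P(¬H) = 0.76. With E the 'negative' result, P(E|H) = 0.08 and P(E|¬H) = 0.81.
P(E) = 0.08·0.24 + 0.81·0.76 = 0.019200 + 0.61560 = 0.63480.
By Bayes' theorem, P(H|E) = 0.019200 / 0.63480 = 0.0302. Hence P(¬H|E) = 1 − 0.0302 = 0.9698.

P(¬H | E) ≈ 0.9698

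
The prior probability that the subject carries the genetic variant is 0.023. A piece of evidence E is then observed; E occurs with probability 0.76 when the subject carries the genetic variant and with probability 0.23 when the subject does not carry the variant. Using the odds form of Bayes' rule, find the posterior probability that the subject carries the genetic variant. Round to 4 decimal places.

Prior odds = 0.023/(1−0.023) = 0.023541.
Likelihood ratio for E = 0.76/0.23 = 3.3043.
Posterior odds = prior odds × LR = 0.077789.
Posterior probability = odds/(1+odds) = 0.077789/1.0778 = 0.0722.

Posterior probability ≈ 0.0722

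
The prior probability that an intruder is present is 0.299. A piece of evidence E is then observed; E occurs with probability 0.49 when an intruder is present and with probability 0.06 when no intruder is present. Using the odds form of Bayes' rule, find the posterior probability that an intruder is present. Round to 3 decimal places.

Prior odds = 0.299/(1−0.299) = 0.42653. In log-odds, ln(0.42653) = -0.85206.
Add log likelihood ratio: ln(8.1667) = 2.1001.
Posterior log-odds = 1.2480, so posterior odds = exp(1.2480) = 3.4834. Converting, P(H|E) = 3.4834/4.4834 = 0.777.

Posterior probability ≈ 0.777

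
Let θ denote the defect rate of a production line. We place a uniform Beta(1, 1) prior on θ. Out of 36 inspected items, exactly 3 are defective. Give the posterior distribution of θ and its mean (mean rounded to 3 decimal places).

Posterior: Beta(4, 34); mean ≈ 0.105

The binomial likelihood is conjugate to the Beta prior: with 3 successes and 33 failures, the posterior is Beta(1+3, 1+33) = Beta(4, 34).
Posterior mean = α/(α+β) = 4/38 = 0.105.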